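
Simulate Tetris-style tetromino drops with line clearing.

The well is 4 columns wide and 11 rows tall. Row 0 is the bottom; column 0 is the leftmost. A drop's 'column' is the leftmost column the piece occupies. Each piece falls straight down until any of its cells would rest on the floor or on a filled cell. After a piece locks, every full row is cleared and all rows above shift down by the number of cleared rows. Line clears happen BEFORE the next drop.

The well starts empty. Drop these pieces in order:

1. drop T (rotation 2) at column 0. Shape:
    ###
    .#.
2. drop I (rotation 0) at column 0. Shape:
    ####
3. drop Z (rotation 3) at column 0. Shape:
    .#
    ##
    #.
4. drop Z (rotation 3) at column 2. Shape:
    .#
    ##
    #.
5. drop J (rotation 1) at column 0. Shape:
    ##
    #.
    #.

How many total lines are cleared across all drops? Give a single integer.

Drop 1: T rot2 at col 0 lands with bottom-row=0; cleared 0 line(s) (total 0); column heights now [2 2 2 0], max=2
Drop 2: I rot0 at col 0 lands with bottom-row=2; cleared 1 line(s) (total 1); column heights now [2 2 2 0], max=2
Drop 3: Z rot3 at col 0 lands with bottom-row=2; cleared 0 line(s) (total 1); column heights now [4 5 2 0], max=5
Drop 4: Z rot3 at col 2 lands with bottom-row=2; cleared 1 line(s) (total 2); column heights now [3 4 3 4], max=4
Drop 5: J rot1 at col 0 lands with bottom-row=3; cleared 0 line(s) (total 2); column heights now [6 6 3 4], max=6

Answer: 2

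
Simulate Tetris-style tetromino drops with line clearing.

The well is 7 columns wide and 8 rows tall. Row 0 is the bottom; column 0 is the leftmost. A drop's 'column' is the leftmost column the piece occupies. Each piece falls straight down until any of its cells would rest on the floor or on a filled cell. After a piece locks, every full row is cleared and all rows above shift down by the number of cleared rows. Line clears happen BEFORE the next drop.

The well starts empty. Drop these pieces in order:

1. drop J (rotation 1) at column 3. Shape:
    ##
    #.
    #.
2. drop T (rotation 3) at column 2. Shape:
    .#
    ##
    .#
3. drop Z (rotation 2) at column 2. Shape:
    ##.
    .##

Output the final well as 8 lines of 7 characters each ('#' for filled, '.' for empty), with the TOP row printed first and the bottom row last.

Answer: ..##...
...##..
...#...
..##...
...#...
...##..
...#...
...#...

Derivation:
Drop 1: J rot1 at col 3 lands with bottom-row=0; cleared 0 line(s) (total 0); column heights now [0 0 0 3 3 0 0], max=3
Drop 2: T rot3 at col 2 lands with bottom-row=3; cleared 0 line(s) (total 0); column heights now [0 0 5 6 3 0 0], max=6
Drop 3: Z rot2 at col 2 lands with bottom-row=6; cleared 0 line(s) (total 0); column heights now [0 0 8 8 7 0 0], max=8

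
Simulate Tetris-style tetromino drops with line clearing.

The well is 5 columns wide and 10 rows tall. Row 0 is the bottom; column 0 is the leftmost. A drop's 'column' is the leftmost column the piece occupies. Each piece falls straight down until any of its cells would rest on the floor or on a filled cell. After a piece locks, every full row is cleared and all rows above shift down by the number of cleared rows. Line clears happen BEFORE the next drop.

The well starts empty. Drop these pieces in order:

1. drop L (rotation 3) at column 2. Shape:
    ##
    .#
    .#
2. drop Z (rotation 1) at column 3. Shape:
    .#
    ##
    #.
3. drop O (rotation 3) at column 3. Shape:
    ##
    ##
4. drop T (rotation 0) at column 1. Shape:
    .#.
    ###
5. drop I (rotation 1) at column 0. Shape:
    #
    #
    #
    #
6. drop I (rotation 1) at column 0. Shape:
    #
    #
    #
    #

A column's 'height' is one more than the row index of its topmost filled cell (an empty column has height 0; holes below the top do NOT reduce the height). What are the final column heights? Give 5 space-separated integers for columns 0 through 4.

Answer: 8 9 10 9 8

Derivation:
Drop 1: L rot3 at col 2 lands with bottom-row=0; cleared 0 line(s) (total 0); column heights now [0 0 3 3 0], max=3
Drop 2: Z rot1 at col 3 lands with bottom-row=3; cleared 0 line(s) (total 0); column heights now [0 0 3 5 6], max=6
Drop 3: O rot3 at col 3 lands with bottom-row=6; cleared 0 line(s) (total 0); column heights now [0 0 3 8 8], max=8
Drop 4: T rot0 at col 1 lands with bottom-row=8; cleared 0 line(s) (total 0); column heights now [0 9 10 9 8], max=10
Drop 5: I rot1 at col 0 lands with bottom-row=0; cleared 0 line(s) (total 0); column heights now [4 9 10 9 8], max=10
Drop 6: I rot1 at col 0 lands with bottom-row=4; cleared 0 line(s) (total 0); column heights now [8 9 10 9 8], max=10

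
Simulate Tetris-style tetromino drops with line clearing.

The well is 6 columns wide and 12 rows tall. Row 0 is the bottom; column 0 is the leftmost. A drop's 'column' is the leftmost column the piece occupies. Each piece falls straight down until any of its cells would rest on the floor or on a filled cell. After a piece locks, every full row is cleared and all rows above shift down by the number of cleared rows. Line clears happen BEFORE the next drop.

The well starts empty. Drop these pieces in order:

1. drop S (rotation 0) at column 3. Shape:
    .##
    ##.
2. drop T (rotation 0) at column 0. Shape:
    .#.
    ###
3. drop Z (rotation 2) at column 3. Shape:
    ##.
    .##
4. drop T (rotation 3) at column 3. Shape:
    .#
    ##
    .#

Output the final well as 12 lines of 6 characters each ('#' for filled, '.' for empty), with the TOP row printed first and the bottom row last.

Drop 1: S rot0 at col 3 lands with bottom-row=0; cleared 0 line(s) (total 0); column heights now [0 0 0 1 2 2], max=2
Drop 2: T rot0 at col 0 lands with bottom-row=0; cleared 0 line(s) (total 0); column heights now [1 2 1 1 2 2], max=2
Drop 3: Z rot2 at col 3 lands with bottom-row=2; cleared 0 line(s) (total 0); column heights now [1 2 1 4 4 3], max=4
Drop 4: T rot3 at col 3 lands with bottom-row=4; cleared 0 line(s) (total 0); column heights now [1 2 1 6 7 3], max=7

Answer: ......
......
......
......
......
....#.
...##.
....#.
...##.
....##
.#..##
#####.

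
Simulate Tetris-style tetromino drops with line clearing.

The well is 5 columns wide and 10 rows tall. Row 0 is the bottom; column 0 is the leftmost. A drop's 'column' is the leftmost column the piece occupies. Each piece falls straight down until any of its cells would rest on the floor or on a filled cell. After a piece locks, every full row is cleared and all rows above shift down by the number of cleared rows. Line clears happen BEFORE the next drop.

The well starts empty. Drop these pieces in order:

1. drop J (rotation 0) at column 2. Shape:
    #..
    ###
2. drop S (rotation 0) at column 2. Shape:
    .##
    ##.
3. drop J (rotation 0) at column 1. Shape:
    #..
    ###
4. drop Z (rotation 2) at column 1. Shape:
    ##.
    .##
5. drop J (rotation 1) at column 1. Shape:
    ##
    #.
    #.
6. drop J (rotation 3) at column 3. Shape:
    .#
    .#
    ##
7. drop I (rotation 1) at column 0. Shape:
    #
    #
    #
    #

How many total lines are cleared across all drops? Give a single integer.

Drop 1: J rot0 at col 2 lands with bottom-row=0; cleared 0 line(s) (total 0); column heights now [0 0 2 1 1], max=2
Drop 2: S rot0 at col 2 lands with bottom-row=2; cleared 0 line(s) (total 0); column heights now [0 0 3 4 4], max=4
Drop 3: J rot0 at col 1 lands with bottom-row=4; cleared 0 line(s) (total 0); column heights now [0 6 5 5 4], max=6
Drop 4: Z rot2 at col 1 lands with bottom-row=5; cleared 0 line(s) (total 0); column heights now [0 7 7 6 4], max=7
Drop 5: J rot1 at col 1 lands with bottom-row=7; cleared 0 line(s) (total 0); column heights now [0 10 10 6 4], max=10
Drop 6: J rot3 at col 3 lands with bottom-row=6; cleared 0 line(s) (total 0); column heights now [0 10 10 7 9], max=10
Drop 7: I rot1 at col 0 lands with bottom-row=0; cleared 0 line(s) (total 0); column heights now [4 10 10 7 9], max=10

Answer: 0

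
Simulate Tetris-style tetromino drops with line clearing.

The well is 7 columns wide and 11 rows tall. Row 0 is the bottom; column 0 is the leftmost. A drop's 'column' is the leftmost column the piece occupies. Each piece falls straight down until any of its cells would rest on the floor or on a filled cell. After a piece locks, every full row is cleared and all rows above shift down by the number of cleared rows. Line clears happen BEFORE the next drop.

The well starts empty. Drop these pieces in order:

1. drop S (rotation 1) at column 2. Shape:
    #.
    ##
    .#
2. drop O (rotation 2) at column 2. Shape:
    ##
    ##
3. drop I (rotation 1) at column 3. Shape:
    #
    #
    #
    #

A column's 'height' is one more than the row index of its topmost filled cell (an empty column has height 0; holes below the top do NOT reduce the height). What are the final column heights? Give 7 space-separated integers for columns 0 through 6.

Drop 1: S rot1 at col 2 lands with bottom-row=0; cleared 0 line(s) (total 0); column heights now [0 0 3 2 0 0 0], max=3
Drop 2: O rot2 at col 2 lands with bottom-row=3; cleared 0 line(s) (total 0); column heights now [0 0 5 5 0 0 0], max=5
Drop 3: I rot1 at col 3 lands with bottom-row=5; cleared 0 line(s) (total 0); column heights now [0 0 5 9 0 0 0], max=9

Answer: 0 0 5 9 0 0 0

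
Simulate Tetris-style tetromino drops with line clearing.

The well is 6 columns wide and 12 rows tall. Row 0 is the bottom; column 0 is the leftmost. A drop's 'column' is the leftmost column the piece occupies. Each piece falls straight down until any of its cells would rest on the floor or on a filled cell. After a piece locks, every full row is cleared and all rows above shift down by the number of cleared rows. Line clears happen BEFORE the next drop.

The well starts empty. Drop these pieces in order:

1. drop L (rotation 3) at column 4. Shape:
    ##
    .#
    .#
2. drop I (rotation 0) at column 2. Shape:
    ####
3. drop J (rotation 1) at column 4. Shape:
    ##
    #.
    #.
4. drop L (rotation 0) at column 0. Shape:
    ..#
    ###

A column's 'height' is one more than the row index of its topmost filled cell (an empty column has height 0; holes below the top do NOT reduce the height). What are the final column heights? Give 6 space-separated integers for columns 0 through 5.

Answer: 5 5 6 4 7 7

Derivation:
Drop 1: L rot3 at col 4 lands with bottom-row=0; cleared 0 line(s) (total 0); column heights now [0 0 0 0 3 3], max=3
Drop 2: I rot0 at col 2 lands with bottom-row=3; cleared 0 line(s) (total 0); column heights now [0 0 4 4 4 4], max=4
Drop 3: J rot1 at col 4 lands with bottom-row=4; cleared 0 line(s) (total 0); column heights now [0 0 4 4 7 7], max=7
Drop 4: L rot0 at col 0 lands with bottom-row=4; cleared 0 line(s) (total 0); column heights now [5 5 6 4 7 7], max=7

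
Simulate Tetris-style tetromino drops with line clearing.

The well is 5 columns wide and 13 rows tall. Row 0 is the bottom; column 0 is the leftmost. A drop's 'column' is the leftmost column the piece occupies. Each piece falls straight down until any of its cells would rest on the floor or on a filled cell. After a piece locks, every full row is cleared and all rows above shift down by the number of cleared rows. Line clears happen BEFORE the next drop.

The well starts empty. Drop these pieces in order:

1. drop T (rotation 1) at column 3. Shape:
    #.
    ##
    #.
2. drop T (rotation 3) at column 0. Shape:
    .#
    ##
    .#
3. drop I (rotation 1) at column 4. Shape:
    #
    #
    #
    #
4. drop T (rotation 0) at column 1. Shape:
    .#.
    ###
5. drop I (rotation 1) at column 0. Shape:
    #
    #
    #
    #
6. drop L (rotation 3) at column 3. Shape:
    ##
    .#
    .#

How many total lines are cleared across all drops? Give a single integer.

Answer: 1

Derivation:
Drop 1: T rot1 at col 3 lands with bottom-row=0; cleared 0 line(s) (total 0); column heights now [0 0 0 3 2], max=3
Drop 2: T rot3 at col 0 lands with bottom-row=0; cleared 0 line(s) (total 0); column heights now [2 3 0 3 2], max=3
Drop 3: I rot1 at col 4 lands with bottom-row=2; cleared 0 line(s) (total 0); column heights now [2 3 0 3 6], max=6
Drop 4: T rot0 at col 1 lands with bottom-row=3; cleared 0 line(s) (total 0); column heights now [2 4 5 4 6], max=6
Drop 5: I rot1 at col 0 lands with bottom-row=2; cleared 1 line(s) (total 1); column heights now [5 3 4 3 5], max=5
Drop 6: L rot3 at col 3 lands with bottom-row=5; cleared 0 line(s) (total 1); column heights now [5 3 4 8 8], max=8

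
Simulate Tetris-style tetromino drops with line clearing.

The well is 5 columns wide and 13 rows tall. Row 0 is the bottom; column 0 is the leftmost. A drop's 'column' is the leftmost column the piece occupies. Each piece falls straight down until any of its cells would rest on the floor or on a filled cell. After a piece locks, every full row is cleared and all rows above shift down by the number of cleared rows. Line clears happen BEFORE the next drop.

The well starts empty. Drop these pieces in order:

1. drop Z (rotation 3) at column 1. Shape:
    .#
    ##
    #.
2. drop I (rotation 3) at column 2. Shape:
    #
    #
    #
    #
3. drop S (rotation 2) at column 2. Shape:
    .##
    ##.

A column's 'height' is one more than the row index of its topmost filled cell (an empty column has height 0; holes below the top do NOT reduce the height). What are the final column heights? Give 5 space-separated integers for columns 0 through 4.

Drop 1: Z rot3 at col 1 lands with bottom-row=0; cleared 0 line(s) (total 0); column heights now [0 2 3 0 0], max=3
Drop 2: I rot3 at col 2 lands with bottom-row=3; cleared 0 line(s) (total 0); column heights now [0 2 7 0 0], max=7
Drop 3: S rot2 at col 2 lands with bottom-row=7; cleared 0 line(s) (total 0); column heights now [0 2 8 9 9], max=9

Answer: 0 2 8 9 9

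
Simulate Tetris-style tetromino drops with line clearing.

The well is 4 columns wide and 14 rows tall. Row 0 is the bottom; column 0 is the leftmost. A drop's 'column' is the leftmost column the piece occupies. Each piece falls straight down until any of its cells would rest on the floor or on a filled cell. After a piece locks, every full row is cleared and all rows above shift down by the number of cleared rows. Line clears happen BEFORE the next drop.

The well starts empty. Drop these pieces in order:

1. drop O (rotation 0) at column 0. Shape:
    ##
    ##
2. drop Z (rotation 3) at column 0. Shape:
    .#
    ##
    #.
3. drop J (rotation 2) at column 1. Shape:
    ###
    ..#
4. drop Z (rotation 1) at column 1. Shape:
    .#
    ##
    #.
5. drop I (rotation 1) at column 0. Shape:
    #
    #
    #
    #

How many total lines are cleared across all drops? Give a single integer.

Answer: 1

Derivation:
Drop 1: O rot0 at col 0 lands with bottom-row=0; cleared 0 line(s) (total 0); column heights now [2 2 0 0], max=2
Drop 2: Z rot3 at col 0 lands with bottom-row=2; cleared 0 line(s) (total 0); column heights now [4 5 0 0], max=5
Drop 3: J rot2 at col 1 lands with bottom-row=4; cleared 0 line(s) (total 0); column heights now [4 6 6 6], max=6
Drop 4: Z rot1 at col 1 lands with bottom-row=6; cleared 0 line(s) (total 0); column heights now [4 8 9 6], max=9
Drop 5: I rot1 at col 0 lands with bottom-row=4; cleared 1 line(s) (total 1); column heights now [7 7 8 5], max=8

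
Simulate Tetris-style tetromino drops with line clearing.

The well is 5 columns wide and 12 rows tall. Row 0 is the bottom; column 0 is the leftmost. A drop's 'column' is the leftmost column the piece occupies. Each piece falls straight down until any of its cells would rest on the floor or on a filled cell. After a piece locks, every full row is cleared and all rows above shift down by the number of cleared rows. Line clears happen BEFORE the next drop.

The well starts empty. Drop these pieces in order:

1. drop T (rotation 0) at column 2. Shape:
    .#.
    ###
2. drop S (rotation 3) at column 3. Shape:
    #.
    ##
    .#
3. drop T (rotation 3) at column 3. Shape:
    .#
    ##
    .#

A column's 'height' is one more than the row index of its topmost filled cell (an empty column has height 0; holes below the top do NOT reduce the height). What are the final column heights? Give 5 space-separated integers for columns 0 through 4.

Drop 1: T rot0 at col 2 lands with bottom-row=0; cleared 0 line(s) (total 0); column heights now [0 0 1 2 1], max=2
Drop 2: S rot3 at col 3 lands with bottom-row=1; cleared 0 line(s) (total 0); column heights now [0 0 1 4 3], max=4
Drop 3: T rot3 at col 3 lands with bottom-row=3; cleared 0 line(s) (total 0); column heights now [0 0 1 5 6], max=6

Answer: 0 0 1 5 6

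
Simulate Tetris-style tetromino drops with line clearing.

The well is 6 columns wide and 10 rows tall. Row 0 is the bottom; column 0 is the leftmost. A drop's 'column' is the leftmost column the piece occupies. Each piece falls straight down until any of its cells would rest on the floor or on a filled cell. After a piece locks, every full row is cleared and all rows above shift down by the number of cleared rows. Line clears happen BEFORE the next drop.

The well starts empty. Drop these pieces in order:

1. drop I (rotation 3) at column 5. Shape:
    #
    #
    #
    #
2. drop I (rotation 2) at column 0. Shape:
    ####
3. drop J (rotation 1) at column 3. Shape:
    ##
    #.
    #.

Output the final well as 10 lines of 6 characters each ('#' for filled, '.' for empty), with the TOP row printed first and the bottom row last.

Answer: ......
......
......
......
......
......
...###
...#.#
...#.#
####.#

Derivation:
Drop 1: I rot3 at col 5 lands with bottom-row=0; cleared 0 line(s) (total 0); column heights now [0 0 0 0 0 4], max=4
Drop 2: I rot2 at col 0 lands with bottom-row=0; cleared 0 line(s) (total 0); column heights now [1 1 1 1 0 4], max=4
Drop 3: J rot1 at col 3 lands with bottom-row=1; cleared 0 line(s) (total 0); column heights now [1 1 1 4 4 4], max=4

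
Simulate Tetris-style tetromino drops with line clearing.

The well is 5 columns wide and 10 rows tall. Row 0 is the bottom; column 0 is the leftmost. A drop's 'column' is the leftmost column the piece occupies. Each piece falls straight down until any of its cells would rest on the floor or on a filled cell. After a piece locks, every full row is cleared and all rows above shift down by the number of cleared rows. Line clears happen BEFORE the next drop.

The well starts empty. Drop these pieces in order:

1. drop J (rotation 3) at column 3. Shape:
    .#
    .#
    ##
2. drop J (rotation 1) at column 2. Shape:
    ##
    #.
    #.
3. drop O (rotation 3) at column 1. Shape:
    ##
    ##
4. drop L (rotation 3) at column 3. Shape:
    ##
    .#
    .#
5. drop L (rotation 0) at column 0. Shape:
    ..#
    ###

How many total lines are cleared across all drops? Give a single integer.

Answer: 1

Derivation:
Drop 1: J rot3 at col 3 lands with bottom-row=0; cleared 0 line(s) (total 0); column heights now [0 0 0 1 3], max=3
Drop 2: J rot1 at col 2 lands with bottom-row=0; cleared 0 line(s) (total 0); column heights now [0 0 3 3 3], max=3
Drop 3: O rot3 at col 1 lands with bottom-row=3; cleared 0 line(s) (total 0); column heights now [0 5 5 3 3], max=5
Drop 4: L rot3 at col 3 lands with bottom-row=3; cleared 0 line(s) (total 0); column heights now [0 5 5 6 6], max=6
Drop 5: L rot0 at col 0 lands with bottom-row=5; cleared 1 line(s) (total 1); column heights now [0 5 6 3 5], max=6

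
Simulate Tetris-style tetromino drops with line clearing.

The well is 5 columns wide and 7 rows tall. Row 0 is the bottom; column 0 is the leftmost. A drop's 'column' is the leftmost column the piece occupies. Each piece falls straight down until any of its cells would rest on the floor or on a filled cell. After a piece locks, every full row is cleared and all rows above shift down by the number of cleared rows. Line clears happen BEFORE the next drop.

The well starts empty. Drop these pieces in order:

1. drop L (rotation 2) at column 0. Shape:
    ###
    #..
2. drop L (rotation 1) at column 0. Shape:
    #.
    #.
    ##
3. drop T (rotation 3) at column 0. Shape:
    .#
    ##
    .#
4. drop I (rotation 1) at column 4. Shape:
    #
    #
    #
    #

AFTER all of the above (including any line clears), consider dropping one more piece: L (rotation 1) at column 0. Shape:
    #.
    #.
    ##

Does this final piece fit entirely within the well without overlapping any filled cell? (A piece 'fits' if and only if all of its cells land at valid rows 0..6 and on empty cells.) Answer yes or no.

Answer: no

Derivation:
Drop 1: L rot2 at col 0 lands with bottom-row=0; cleared 0 line(s) (total 0); column heights now [2 2 2 0 0], max=2
Drop 2: L rot1 at col 0 lands with bottom-row=2; cleared 0 line(s) (total 0); column heights now [5 3 2 0 0], max=5
Drop 3: T rot3 at col 0 lands with bottom-row=4; cleared 0 line(s) (total 0); column heights now [6 7 2 0 0], max=7
Drop 4: I rot1 at col 4 lands with bottom-row=0; cleared 0 line(s) (total 0); column heights now [6 7 2 0 4], max=7
Test piece L rot1 at col 0 (width 2): heights before test = [6 7 2 0 4]; fits = False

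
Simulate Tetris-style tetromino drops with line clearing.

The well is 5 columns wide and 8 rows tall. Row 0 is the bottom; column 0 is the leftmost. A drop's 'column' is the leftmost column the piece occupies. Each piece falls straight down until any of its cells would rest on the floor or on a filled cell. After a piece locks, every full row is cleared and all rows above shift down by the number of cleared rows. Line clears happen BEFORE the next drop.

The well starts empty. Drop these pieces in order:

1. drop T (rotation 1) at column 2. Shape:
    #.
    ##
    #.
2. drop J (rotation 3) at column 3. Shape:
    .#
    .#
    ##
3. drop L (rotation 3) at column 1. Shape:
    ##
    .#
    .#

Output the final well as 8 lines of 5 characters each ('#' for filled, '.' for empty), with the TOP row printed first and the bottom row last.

Drop 1: T rot1 at col 2 lands with bottom-row=0; cleared 0 line(s) (total 0); column heights now [0 0 3 2 0], max=3
Drop 2: J rot3 at col 3 lands with bottom-row=2; cleared 0 line(s) (total 0); column heights now [0 0 3 3 5], max=5
Drop 3: L rot3 at col 1 lands with bottom-row=3; cleared 0 line(s) (total 0); column heights now [0 6 6 3 5], max=6

Answer: .....
.....
.##..
..#.#
..#.#
..###
..##.
..#..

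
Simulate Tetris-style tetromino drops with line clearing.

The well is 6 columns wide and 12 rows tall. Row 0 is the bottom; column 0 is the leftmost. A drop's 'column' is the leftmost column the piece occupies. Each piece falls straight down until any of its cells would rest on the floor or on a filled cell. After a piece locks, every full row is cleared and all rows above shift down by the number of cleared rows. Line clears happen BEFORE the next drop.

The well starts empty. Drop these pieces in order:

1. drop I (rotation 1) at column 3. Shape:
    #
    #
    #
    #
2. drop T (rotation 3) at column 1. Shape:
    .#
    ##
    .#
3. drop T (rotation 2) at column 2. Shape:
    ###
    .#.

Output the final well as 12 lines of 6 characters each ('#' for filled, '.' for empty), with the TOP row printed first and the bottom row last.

Drop 1: I rot1 at col 3 lands with bottom-row=0; cleared 0 line(s) (total 0); column heights now [0 0 0 4 0 0], max=4
Drop 2: T rot3 at col 1 lands with bottom-row=0; cleared 0 line(s) (total 0); column heights now [0 2 3 4 0 0], max=4
Drop 3: T rot2 at col 2 lands with bottom-row=4; cleared 0 line(s) (total 0); column heights now [0 2 6 6 6 0], max=6

Answer: ......
......
......
......
......
......
..###.
...#..
...#..
..##..
.###..
..##..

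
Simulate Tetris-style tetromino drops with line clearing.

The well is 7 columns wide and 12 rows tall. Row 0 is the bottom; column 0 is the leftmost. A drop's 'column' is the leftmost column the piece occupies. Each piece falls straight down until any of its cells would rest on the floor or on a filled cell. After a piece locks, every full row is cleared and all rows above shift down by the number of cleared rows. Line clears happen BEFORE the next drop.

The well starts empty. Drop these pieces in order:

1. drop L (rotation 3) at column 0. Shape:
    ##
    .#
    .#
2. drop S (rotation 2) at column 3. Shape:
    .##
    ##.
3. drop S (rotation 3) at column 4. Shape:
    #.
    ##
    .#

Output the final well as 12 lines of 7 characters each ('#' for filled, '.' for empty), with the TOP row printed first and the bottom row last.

Answer: .......
.......
.......
.......
.......
.......
.......
....#..
....##.
##...#.
.#..##.
.#.##..

Derivation:
Drop 1: L rot3 at col 0 lands with bottom-row=0; cleared 0 line(s) (total 0); column heights now [3 3 0 0 0 0 0], max=3
Drop 2: S rot2 at col 3 lands with bottom-row=0; cleared 0 line(s) (total 0); column heights now [3 3 0 1 2 2 0], max=3
Drop 3: S rot3 at col 4 lands with bottom-row=2; cleared 0 line(s) (total 0); column heights now [3 3 0 1 5 4 0], max=5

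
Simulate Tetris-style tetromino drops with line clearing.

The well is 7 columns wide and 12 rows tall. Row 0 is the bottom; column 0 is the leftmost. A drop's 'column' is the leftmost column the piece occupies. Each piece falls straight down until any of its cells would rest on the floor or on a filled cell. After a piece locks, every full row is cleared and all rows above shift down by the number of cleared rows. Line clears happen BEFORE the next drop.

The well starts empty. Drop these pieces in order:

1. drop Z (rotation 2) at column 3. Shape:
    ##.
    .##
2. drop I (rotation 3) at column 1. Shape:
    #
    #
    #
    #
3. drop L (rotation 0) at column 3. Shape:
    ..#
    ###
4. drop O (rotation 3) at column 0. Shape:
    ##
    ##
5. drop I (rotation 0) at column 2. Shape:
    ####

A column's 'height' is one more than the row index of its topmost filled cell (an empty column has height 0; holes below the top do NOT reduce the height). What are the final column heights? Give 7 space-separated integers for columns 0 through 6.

Answer: 6 6 5 5 5 5 0

Derivation:
Drop 1: Z rot2 at col 3 lands with bottom-row=0; cleared 0 line(s) (total 0); column heights now [0 0 0 2 2 1 0], max=2
Drop 2: I rot3 at col 1 lands with bottom-row=0; cleared 0 line(s) (total 0); column heights now [0 4 0 2 2 1 0], max=4
Drop 3: L rot0 at col 3 lands with bottom-row=2; cleared 0 line(s) (total 0); column heights now [0 4 0 3 3 4 0], max=4
Drop 4: O rot3 at col 0 lands with bottom-row=4; cleared 0 line(s) (total 0); column heights now [6 6 0 3 3 4 0], max=6
Drop 5: I rot0 at col 2 lands with bottom-row=4; cleared 0 line(s) (total 0); column heights now [6 6 5 5 5 5 0], max=6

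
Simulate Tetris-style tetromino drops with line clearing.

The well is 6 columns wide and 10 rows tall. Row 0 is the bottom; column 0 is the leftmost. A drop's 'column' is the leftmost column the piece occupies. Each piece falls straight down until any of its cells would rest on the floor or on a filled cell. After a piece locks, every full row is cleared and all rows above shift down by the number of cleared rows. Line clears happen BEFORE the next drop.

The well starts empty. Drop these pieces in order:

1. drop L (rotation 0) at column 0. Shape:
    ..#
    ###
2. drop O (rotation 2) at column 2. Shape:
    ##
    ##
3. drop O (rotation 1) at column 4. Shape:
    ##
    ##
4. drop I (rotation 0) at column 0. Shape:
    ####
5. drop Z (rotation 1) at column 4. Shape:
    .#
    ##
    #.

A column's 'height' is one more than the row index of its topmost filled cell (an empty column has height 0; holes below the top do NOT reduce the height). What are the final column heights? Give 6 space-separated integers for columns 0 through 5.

Drop 1: L rot0 at col 0 lands with bottom-row=0; cleared 0 line(s) (total 0); column heights now [1 1 2 0 0 0], max=2
Drop 2: O rot2 at col 2 lands with bottom-row=2; cleared 0 line(s) (total 0); column heights now [1 1 4 4 0 0], max=4
Drop 3: O rot1 at col 4 lands with bottom-row=0; cleared 0 line(s) (total 0); column heights now [1 1 4 4 2 2], max=4
Drop 4: I rot0 at col 0 lands with bottom-row=4; cleared 0 line(s) (total 0); column heights now [5 5 5 5 2 2], max=5
Drop 5: Z rot1 at col 4 lands with bottom-row=2; cleared 0 line(s) (total 0); column heights now [5 5 5 5 4 5], max=5

Answer: 5 5 5 5 4 5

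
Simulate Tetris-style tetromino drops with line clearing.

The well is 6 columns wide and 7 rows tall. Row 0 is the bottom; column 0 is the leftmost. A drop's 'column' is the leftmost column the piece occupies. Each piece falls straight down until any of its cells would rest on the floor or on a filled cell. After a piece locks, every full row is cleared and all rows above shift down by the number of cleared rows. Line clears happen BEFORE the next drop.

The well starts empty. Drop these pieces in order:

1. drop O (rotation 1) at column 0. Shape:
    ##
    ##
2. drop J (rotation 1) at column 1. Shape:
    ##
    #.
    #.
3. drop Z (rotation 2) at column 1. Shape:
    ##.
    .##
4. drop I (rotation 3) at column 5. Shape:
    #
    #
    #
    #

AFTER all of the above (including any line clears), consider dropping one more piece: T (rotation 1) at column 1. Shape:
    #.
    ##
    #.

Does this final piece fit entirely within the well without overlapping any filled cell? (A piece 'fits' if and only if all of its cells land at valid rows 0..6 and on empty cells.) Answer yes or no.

Drop 1: O rot1 at col 0 lands with bottom-row=0; cleared 0 line(s) (total 0); column heights now [2 2 0 0 0 0], max=2
Drop 2: J rot1 at col 1 lands with bottom-row=2; cleared 0 line(s) (total 0); column heights now [2 5 5 0 0 0], max=5
Drop 3: Z rot2 at col 1 lands with bottom-row=5; cleared 0 line(s) (total 0); column heights now [2 7 7 6 0 0], max=7
Drop 4: I rot3 at col 5 lands with bottom-row=0; cleared 0 line(s) (total 0); column heights now [2 7 7 6 0 4], max=7
Test piece T rot1 at col 1 (width 2): heights before test = [2 7 7 6 0 4]; fits = False

Answer: no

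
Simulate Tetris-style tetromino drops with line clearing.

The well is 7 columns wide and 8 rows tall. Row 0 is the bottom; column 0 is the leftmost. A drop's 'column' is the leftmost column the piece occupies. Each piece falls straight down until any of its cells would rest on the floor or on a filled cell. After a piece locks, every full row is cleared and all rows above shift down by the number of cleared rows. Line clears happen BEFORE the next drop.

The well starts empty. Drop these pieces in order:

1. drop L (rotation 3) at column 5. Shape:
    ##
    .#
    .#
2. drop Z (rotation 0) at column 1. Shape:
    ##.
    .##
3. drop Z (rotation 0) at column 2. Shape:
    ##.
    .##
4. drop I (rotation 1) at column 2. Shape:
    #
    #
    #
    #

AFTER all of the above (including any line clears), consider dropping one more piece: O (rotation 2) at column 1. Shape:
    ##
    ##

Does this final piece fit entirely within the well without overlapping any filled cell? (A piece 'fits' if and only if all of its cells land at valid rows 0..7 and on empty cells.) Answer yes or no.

Drop 1: L rot3 at col 5 lands with bottom-row=0; cleared 0 line(s) (total 0); column heights now [0 0 0 0 0 3 3], max=3
Drop 2: Z rot0 at col 1 lands with bottom-row=0; cleared 0 line(s) (total 0); column heights now [0 2 2 1 0 3 3], max=3
Drop 3: Z rot0 at col 2 lands with bottom-row=1; cleared 0 line(s) (total 0); column heights now [0 2 3 3 2 3 3], max=3
Drop 4: I rot1 at col 2 lands with bottom-row=3; cleared 0 line(s) (total 0); column heights now [0 2 7 3 2 3 3], max=7
Test piece O rot2 at col 1 (width 2): heights before test = [0 2 7 3 2 3 3]; fits = False

Answer: no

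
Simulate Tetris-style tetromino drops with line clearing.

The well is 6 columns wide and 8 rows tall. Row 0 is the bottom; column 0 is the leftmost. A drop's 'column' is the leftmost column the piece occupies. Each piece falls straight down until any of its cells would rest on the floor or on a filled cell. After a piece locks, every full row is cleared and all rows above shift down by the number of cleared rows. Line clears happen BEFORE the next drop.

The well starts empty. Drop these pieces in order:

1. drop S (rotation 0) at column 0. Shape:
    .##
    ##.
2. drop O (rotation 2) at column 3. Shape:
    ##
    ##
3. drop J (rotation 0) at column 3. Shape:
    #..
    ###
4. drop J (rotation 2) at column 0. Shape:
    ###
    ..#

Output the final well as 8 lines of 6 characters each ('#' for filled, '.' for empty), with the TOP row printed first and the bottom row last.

Drop 1: S rot0 at col 0 lands with bottom-row=0; cleared 0 line(s) (total 0); column heights now [1 2 2 0 0 0], max=2
Drop 2: O rot2 at col 3 lands with bottom-row=0; cleared 0 line(s) (total 0); column heights now [1 2 2 2 2 0], max=2
Drop 3: J rot0 at col 3 lands with bottom-row=2; cleared 0 line(s) (total 0); column heights now [1 2 2 4 3 3], max=4
Drop 4: J rot2 at col 0 lands with bottom-row=2; cleared 0 line(s) (total 0); column heights now [4 4 4 4 3 3], max=4

Answer: ......
......
......
......
####..
..####
.####.
##.##.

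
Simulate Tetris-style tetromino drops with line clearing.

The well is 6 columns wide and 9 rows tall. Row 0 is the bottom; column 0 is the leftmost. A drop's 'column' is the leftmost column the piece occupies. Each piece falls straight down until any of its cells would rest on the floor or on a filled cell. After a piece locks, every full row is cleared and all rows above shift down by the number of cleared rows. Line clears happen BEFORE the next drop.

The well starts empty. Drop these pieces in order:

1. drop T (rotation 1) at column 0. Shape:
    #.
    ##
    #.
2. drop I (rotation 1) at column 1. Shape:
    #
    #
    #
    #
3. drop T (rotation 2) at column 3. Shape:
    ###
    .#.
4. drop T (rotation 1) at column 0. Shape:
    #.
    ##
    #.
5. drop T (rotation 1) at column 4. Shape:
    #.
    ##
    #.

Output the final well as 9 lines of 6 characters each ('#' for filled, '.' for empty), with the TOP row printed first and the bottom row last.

Answer: ......
#.....
##....
##....
.#..#.
.#..##
##..#.
##.###
#...#.

Derivation:
Drop 1: T rot1 at col 0 lands with bottom-row=0; cleared 0 line(s) (total 0); column heights now [3 2 0 0 0 0], max=3
Drop 2: I rot1 at col 1 lands with bottom-row=2; cleared 0 line(s) (total 0); column heights now [3 6 0 0 0 0], max=6
Drop 3: T rot2 at col 3 lands with bottom-row=0; cleared 0 line(s) (total 0); column heights now [3 6 0 2 2 2], max=6
Drop 4: T rot1 at col 0 lands with bottom-row=5; cleared 0 line(s) (total 0); column heights now [8 7 0 2 2 2], max=8
Drop 5: T rot1 at col 4 lands with bottom-row=2; cleared 0 line(s) (total 0); column heights now [8 7 0 2 5 4], max=8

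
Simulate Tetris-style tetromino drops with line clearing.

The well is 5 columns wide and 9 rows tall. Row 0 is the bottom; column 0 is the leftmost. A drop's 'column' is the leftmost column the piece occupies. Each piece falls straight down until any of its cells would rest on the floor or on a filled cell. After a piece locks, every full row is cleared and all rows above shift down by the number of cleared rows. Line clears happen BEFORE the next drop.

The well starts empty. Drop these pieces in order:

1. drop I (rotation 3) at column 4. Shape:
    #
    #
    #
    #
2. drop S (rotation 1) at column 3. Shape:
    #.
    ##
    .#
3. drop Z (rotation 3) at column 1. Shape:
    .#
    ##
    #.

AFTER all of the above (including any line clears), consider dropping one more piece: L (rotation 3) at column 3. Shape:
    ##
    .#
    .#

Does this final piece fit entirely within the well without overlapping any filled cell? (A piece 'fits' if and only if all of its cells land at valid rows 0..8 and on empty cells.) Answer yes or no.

Drop 1: I rot3 at col 4 lands with bottom-row=0; cleared 0 line(s) (total 0); column heights now [0 0 0 0 4], max=4
Drop 2: S rot1 at col 3 lands with bottom-row=4; cleared 0 line(s) (total 0); column heights now [0 0 0 7 6], max=7
Drop 3: Z rot3 at col 1 lands with bottom-row=0; cleared 0 line(s) (total 0); column heights now [0 2 3 7 6], max=7
Test piece L rot3 at col 3 (width 2): heights before test = [0 2 3 7 6]; fits = True

Answer: yes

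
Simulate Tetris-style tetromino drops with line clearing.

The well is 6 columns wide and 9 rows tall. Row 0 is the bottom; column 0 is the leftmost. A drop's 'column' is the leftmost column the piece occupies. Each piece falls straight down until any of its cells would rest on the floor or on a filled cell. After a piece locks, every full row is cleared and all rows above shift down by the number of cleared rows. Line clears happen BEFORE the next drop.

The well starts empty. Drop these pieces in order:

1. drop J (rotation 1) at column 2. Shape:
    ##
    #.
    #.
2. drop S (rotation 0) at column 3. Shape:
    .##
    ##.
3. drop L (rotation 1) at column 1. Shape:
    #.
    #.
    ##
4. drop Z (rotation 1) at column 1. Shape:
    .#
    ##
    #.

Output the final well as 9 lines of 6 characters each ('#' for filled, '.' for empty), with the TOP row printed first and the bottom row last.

Drop 1: J rot1 at col 2 lands with bottom-row=0; cleared 0 line(s) (total 0); column heights now [0 0 3 3 0 0], max=3
Drop 2: S rot0 at col 3 lands with bottom-row=3; cleared 0 line(s) (total 0); column heights now [0 0 3 4 5 5], max=5
Drop 3: L rot1 at col 1 lands with bottom-row=3; cleared 0 line(s) (total 0); column heights now [0 6 4 4 5 5], max=6
Drop 4: Z rot1 at col 1 lands with bottom-row=6; cleared 0 line(s) (total 0); column heights now [0 8 9 4 5 5], max=9

Answer: ..#...
.##...
.#....
.#....
.#..##
.####.
..##..
..#...
..#...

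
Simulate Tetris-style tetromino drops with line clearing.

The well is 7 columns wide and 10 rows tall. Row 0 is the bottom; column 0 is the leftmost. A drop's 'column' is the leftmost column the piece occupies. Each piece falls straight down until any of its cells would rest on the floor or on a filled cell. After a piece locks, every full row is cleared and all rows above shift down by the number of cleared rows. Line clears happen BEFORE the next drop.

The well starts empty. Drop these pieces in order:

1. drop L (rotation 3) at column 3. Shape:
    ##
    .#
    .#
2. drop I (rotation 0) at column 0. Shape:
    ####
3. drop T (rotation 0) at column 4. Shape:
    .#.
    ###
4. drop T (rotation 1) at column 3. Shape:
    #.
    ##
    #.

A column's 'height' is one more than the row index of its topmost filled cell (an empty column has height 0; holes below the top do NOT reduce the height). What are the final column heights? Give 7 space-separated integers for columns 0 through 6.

Answer: 0 0 0 6 5 4 0

Derivation:
Drop 1: L rot3 at col 3 lands with bottom-row=0; cleared 0 line(s) (total 0); column heights now [0 0 0 3 3 0 0], max=3
Drop 2: I rot0 at col 0 lands with bottom-row=3; cleared 0 line(s) (total 0); column heights now [4 4 4 4 3 0 0], max=4
Drop 3: T rot0 at col 4 lands with bottom-row=3; cleared 1 line(s) (total 1); column heights now [0 0 0 3 3 4 0], max=4
Drop 4: T rot1 at col 3 lands with bottom-row=3; cleared 0 line(s) (total 1); column heights now [0 0 0 6 5 4 0], max=6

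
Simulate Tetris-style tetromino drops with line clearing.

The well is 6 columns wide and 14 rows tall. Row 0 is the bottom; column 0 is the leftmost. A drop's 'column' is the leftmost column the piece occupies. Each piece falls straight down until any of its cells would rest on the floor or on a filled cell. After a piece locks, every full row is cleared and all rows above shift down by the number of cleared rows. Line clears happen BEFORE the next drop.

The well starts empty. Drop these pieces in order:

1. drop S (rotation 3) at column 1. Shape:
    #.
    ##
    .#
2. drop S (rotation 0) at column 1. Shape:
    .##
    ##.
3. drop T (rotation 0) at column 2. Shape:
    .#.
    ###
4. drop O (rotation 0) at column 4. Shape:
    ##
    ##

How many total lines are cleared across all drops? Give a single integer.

Drop 1: S rot3 at col 1 lands with bottom-row=0; cleared 0 line(s) (total 0); column heights now [0 3 2 0 0 0], max=3
Drop 2: S rot0 at col 1 lands with bottom-row=3; cleared 0 line(s) (total 0); column heights now [0 4 5 5 0 0], max=5
Drop 3: T rot0 at col 2 lands with bottom-row=5; cleared 0 line(s) (total 0); column heights now [0 4 6 7 6 0], max=7
Drop 4: O rot0 at col 4 lands with bottom-row=6; cleared 0 line(s) (total 0); column heights now [0 4 6 7 8 8], max=8

Answer: 0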